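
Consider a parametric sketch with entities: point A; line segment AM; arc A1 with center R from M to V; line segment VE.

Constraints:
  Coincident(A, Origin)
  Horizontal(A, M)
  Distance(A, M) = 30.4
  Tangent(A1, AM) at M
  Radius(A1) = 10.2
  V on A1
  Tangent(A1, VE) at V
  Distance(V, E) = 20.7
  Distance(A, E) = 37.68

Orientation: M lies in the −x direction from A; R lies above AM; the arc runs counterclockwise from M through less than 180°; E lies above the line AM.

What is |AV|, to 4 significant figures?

22.82

A is at the origin; AM is horizontal with |AM| = 30.4 and M on the −x side, so M = (-30.40, 0.000). The tangent condition forces RM to be normal to AM, so R = M + (0, 10.2) = (-30.40, 10.20). Since RV ⟂ VE (tangency), |RE| = √(10.2² + 20.7²) = 23.08 regardless of where V sits on A1. So E lies on both circle(A, 37.68) and circle(R, 23.08); the above-AM intersection is E = (-21.01, 31.28). V is the foot of the tangent from E: V = (-20.21, 10.59).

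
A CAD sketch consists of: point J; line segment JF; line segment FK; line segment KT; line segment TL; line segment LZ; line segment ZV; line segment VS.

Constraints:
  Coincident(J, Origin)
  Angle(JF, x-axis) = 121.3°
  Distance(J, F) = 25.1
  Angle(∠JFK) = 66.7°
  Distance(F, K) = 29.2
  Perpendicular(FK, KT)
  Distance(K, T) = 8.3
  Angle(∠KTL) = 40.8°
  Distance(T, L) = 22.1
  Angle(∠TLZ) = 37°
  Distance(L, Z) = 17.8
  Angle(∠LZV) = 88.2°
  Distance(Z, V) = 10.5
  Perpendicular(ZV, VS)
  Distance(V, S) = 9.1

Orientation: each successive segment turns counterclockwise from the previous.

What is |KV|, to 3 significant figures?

5.54

J is at the origin; JF runs at 121.3° with length 25.1, so F = (-13.0, 21.4). ∠JFK = 66.7° gives FK at -125° from the x-axis; with |FK| = 29.2, K = (-30.0, -2.35). FK is perpendicular to KT, so KT runs at -35.4°; with |KT| = 8.3, T = (-23.2, -7.16). ∠KTL = 40.8° gives TL at 104° from the x-axis; with |TL| = 22.1, L = (-28.5, 14.3). ∠TLZ = 37.0° gives LZ at -113° from the x-axis; with |LZ| = 17.8, Z = (-35.5, -2.06). ∠LZV = 88.2° gives ZV at -21.4° from the x-axis; with |ZV| = 10.5, V = (-25.7, -5.89). Then |KV| = |V − K| = 5.54.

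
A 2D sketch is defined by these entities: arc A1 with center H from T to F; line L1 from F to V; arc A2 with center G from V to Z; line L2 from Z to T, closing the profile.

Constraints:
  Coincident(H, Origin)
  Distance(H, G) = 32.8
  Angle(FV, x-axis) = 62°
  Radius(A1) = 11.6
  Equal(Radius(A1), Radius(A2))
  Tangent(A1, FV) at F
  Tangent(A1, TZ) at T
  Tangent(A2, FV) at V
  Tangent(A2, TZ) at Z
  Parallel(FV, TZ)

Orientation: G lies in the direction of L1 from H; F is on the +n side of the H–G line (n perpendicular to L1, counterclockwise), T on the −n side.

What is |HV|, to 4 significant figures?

34.79

The slot axis is L1's direction at 62.0°, so u = (cos 62.0°, sin 62.0°) = (0.4695, 0.8829) and n = (−sin 62.0°, cos 62.0°) = (-0.8829, 0.4695). H is at the origin and G lies 32.8 along u from H, so G = 32.8·u = (15.40, 28.96). Tangency of A1 to both parallel lines with radius 11.6 puts F and T at H ± 11.6·n: F = (-10.24, 5.446), T = (10.24, -5.446). Equal radii place V and Z the same way about G: V = G + 11.6·n = (5.156, 34.41), Z = G − 11.6·n = (25.64, 23.51). Then |HV| = |V − H| = 34.79.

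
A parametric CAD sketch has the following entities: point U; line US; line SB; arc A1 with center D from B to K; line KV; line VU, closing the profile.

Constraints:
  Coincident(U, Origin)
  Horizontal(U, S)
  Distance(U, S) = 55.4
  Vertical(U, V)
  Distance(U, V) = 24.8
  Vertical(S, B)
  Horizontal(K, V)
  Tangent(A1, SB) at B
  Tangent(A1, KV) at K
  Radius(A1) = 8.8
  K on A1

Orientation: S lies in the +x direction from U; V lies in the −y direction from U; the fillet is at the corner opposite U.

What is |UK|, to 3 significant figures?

52.8

U is at the origin; US is horizontal with |US| = 55.4 and S on the +x side, so S = (55.4, 0.00). UV is vertical with |UV| = 24.8 and V on the −y side, so V = (0.00, -24.8). The virtual corner opposite U is at (55.4, -24.8). A1 meets SB tangentially, so DB is at right angles to SB and tangency of A1 to KV means the radius DK is perpendicular to KV, with radius 8.8, so the center D sits 8.8 in from both sides at D = (46.6, -16.0). That places the tangent points at B = (55.4, -16.0) on SB and K = (46.6, -24.8) on KV. Then |UK| = |K − U| = 52.8.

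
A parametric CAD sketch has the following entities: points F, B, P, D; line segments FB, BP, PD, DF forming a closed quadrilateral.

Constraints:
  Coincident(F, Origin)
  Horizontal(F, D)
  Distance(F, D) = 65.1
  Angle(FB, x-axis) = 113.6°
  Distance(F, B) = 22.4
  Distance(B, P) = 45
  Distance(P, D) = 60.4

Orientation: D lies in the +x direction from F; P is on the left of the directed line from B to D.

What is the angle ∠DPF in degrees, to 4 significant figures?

68.82°

F is at the origin; F and D share the same y with |FD| = 65.1 and D in +x, so D = (65.1, 0). FB runs at 113.6° with |FB| = 22.4, so B = (-8.968, 20.53). P is determined by |BP| = 45.0 and |PD| = 60.4 together: it lies at the intersection of circle(B, 45.0) and circle(D, 60.4). With |BD| = 76.86, the foot of the radical line on BD is 27.87 from B and the perpendicular offset is √(45.0² − 27.87²) = 35.33. Taking the left-of-BD solution: P = (27.33, 47.13).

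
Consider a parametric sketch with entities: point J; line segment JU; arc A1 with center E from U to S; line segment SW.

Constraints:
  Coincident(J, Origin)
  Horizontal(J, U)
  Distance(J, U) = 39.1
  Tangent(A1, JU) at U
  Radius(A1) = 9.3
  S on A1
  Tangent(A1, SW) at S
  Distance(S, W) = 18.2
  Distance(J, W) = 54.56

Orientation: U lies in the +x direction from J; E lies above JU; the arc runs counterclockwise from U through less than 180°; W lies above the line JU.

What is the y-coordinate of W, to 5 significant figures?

28.292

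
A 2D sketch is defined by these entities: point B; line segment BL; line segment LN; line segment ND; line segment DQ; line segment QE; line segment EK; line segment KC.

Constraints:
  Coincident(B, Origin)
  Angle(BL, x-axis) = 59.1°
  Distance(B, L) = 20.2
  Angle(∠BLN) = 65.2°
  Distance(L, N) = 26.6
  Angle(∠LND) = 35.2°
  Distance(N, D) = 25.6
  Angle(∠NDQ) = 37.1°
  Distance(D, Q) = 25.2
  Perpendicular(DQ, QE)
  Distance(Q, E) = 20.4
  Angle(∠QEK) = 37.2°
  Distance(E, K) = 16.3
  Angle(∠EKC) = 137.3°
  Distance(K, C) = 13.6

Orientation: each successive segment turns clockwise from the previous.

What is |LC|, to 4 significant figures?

5.737

B is at the origin; BL runs at 59.1° with length 20.2, so L = (10.37, 17.33). ∠BLN = 65.2° gives LN at -55.70° from the x-axis; with |LN| = 26.6, N = (25.36, -4.641). ∠LND = 35.2° gives ND at 159.5° from the x-axis; with |ND| = 25.6, D = (1.385, 4.324). ∠NDQ = 37.1° gives DQ at 16.60° from the x-axis; with |DQ| = 25.2, Q = (25.53, 11.52). DQ ⟂ QE, so QE runs at -73.40°; with |QE| = 20.4, E = (31.36, -8.026). ∠QEK = 37.2° gives EK at 143.8° from the x-axis; with |EK| = 16.3, K = (18.21, 1.600). ∠EKC = 137.3° gives KC at 101.1° from the x-axis; with |KC| = 13.6, C = (15.59, 14.95). Then |LC| = |C − L| = 5.737.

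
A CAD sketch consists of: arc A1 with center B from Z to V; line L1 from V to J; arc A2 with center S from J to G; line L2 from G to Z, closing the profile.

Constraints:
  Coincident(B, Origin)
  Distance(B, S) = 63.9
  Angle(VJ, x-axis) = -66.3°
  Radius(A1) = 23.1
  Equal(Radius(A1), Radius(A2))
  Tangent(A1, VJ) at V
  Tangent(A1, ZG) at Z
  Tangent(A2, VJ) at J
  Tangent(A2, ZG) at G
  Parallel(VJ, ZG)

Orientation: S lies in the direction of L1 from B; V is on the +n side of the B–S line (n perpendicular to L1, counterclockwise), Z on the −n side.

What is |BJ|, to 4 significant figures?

67.95

The slot axis is L1's direction at -66.3°, so u = (cos -66.3°, sin -66.3°) = (0.4019, -0.9157) and n = (−sin -66.3°, cos -66.3°) = (0.9157, 0.4019). B is at the origin and S lies 63.9 along u from B, so S = 63.9·u = (25.68, -58.51). Tangency of A1 to both parallel lines with radius 23.1 puts V and Z at B ± 23.1·n: V = (21.15, 9.285), Z = (-21.15, -9.285). Equal radii place J and G the same way about S: J = S + 23.1·n = (46.84, -49.23), G = S − 23.1·n = (4.533, -67.80). Then |BJ| = |J − B| = 67.95.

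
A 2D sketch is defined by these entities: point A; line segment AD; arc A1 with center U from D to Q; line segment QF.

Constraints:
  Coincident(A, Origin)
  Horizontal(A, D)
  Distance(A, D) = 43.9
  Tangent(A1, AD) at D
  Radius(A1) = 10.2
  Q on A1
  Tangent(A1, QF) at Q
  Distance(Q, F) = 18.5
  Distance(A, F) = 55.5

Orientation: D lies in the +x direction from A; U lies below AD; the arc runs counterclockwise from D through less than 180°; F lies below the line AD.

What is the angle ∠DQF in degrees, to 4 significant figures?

117.9°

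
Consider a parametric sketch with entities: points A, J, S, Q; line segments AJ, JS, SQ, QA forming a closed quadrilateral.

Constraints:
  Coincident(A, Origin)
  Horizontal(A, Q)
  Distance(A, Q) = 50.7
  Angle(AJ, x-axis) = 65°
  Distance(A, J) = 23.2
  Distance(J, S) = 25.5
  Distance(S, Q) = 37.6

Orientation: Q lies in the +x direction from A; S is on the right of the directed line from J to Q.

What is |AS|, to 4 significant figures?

13.99

A is at the origin; AQ is horizontal with |AQ| = 50.7 and Q in +x, so Q = (50.7, 0). AJ runs at 65.0° with |AJ| = 23.2, so J = (9.805, 21.03). S is determined by |JS| = 25.5 and |SQ| = 37.6 together: it lies at the intersection of circle(J, 25.5) and circle(Q, 37.6). With |JQ| = 45.98, the foot of the radical line on JQ is 14.69 from J and the perpendicular offset is √(25.5² − 14.69²) = 20.84. Taking the right-of-JQ solution: S = (13.34, -4.228).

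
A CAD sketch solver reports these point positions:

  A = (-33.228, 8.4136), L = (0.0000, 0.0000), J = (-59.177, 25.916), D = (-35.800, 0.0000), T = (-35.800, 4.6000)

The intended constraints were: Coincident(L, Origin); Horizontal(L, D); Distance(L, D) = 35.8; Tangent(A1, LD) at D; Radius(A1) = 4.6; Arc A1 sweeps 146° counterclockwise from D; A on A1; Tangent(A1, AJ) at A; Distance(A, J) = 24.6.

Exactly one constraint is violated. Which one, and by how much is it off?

Distance(A, J) = 24.6 — off by 6.70.

L = (0.00, 0.00) ✓; L.y = 0.00, D.y = 0.00 ✓; |LD| = 35.80 ✓; ∠(TD, DL) = 90.00° ✓; |TD| = 4.600 ✓; bearing(T→A) − bearing(T→D) = 146.0° ✓; |TA| = 4.600 ✓; ∠(TA, AJ) = 90.00° ✓; |AJ| = 31.30 ✗.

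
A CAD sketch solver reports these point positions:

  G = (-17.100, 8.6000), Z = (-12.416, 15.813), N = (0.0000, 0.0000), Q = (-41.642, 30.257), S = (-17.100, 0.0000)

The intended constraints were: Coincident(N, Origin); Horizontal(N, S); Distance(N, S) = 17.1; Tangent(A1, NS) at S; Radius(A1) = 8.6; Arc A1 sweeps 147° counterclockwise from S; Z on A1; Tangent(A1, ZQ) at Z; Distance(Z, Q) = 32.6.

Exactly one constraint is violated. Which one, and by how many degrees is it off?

Tangent(A1, ZQ) at Z — off by 6.70°.

N = (0.00, 0.00) ✓; N.y = 0.00, S.y = 0.00 ✓; |NS| = 17.10 ✓; ∠(GS, SN) = 90.00° ✓; |GS| = 8.600 ✓; bearing(G→Z) − bearing(G→S) = 147.0° ✓; |GZ| = 8.600 ✓; ∠(GZ, ZQ) = 83.30° ✗; |ZQ| = 32.60 ✓.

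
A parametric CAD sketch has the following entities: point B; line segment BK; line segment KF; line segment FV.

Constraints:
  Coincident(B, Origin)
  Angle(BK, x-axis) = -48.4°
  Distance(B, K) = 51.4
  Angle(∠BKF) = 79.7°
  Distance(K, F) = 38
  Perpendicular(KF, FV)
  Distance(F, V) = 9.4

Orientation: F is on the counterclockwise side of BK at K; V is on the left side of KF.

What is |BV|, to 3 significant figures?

50.3

B is at the origin; BK runs at -48.4° with length 51.4, so K = 51.4·(cos -48.4°, sin -48.4°) = (34.1, -38.4). ∠BKF = 79.7°, so KF runs at -48.4° + (180° − 79.7°) = 51.9° from the x-axis; with |KF| = 38.0, F = K + 38.0·(cos 51.9°, sin 51.9°) = (57.6, -8.53). KF is perpendicular to FV; with |FV| = 9.4 on the left of KF, V = F + 9.4·(-0.787, 0.617) = (50.2, -2.73). Then |BV| = |V − B| = 50.3.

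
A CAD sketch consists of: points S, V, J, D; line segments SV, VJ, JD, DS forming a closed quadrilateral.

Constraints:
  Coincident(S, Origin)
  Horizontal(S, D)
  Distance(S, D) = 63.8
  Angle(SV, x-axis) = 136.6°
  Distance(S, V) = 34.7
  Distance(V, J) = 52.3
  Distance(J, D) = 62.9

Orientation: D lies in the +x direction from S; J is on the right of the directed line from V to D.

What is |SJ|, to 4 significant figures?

19.94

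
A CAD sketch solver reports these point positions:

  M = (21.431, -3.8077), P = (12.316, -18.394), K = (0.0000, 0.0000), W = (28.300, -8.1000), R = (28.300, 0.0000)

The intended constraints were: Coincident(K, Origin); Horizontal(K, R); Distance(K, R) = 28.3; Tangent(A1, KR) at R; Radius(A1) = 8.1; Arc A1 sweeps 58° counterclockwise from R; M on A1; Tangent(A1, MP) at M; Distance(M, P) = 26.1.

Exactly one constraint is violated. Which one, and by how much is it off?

Distance(M, P) = 26.1 — off by 8.90.

K = (0.00, 0.00) ✓; K.y = 0.00, R.y = 0.00 ✓; |KR| = 28.30 ✓; ∠(WR, RK) = 90.00° ✓; |WR| = 8.100 ✓; bearing(W→M) − bearing(W→R) = 58.00° ✓; |WM| = 8.100 ✓; ∠(WM, MP) = 90.00° ✓; |MP| = 17.20 ✗.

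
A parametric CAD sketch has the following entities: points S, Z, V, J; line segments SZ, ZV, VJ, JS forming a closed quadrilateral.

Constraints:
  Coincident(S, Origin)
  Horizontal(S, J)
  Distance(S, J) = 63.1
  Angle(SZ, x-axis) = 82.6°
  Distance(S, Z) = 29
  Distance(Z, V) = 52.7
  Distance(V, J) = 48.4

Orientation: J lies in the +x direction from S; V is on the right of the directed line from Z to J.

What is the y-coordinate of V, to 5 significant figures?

-21.460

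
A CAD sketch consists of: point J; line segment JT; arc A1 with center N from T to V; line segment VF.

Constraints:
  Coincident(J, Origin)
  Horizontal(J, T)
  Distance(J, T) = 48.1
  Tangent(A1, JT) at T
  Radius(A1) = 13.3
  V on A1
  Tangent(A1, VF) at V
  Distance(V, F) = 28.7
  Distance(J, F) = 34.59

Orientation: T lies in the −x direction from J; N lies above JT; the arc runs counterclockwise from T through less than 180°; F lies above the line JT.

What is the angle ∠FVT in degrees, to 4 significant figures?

153.6°

Checks: |NV| = 13.30 ✓; ∠(NV, VF) = 90.00° ✓; |VF| = 28.70 ✓; |JF| = 34.59 ✓.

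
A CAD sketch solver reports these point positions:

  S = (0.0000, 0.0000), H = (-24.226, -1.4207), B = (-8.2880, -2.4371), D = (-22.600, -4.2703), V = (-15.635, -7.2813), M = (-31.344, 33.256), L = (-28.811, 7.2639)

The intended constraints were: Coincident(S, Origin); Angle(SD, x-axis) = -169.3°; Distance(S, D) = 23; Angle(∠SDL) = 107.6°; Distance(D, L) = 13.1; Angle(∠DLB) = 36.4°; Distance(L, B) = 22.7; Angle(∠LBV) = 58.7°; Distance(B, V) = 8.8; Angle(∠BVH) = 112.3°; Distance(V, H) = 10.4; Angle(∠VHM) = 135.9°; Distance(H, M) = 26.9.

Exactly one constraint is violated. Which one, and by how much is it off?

Distance(H, M) = 26.9 — off by 8.50.

S = (0.00, 0.00) ✓; SD at -169.3° ✓; |SD| = 23.00 ✓; ∠SDL = 107.6° ✓; |DL| = 13.10 ✓; ∠DLB = 36.40° ✓; |LB| = 22.70 ✓; ∠LBV = 58.70° ✓; |BV| = 8.800 ✓; ∠BVH = 112.3° ✓; |VH| = 10.40 ✓; ∠VHM = 135.9° ✓; |HM| = 35.40 ✗.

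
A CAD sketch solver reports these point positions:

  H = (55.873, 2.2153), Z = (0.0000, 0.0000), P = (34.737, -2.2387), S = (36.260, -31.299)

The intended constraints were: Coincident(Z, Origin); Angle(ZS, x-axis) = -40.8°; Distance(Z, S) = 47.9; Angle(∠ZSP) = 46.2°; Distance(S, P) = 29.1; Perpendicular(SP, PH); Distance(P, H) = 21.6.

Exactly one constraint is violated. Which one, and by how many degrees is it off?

Perpendicular(SP, PH) — off by 8.90°.

Z = (0.00, 0.00) ✓; ZS at -40.80° ✓; |ZS| = 47.90 ✓; ∠ZSP = 46.20° ✓; |SP| = 29.10 ✓; ∠(SP, PH) = 81.10° ✗; |PH| = 21.60 ✓.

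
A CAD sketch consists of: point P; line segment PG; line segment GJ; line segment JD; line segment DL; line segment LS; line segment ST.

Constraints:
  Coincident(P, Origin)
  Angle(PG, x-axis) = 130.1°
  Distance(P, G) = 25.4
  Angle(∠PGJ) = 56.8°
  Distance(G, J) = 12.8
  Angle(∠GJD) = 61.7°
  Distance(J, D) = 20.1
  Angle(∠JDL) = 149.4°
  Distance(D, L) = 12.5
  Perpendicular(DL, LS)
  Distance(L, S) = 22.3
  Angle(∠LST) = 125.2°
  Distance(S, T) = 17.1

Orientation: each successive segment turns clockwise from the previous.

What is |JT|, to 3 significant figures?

27.0

P is at the origin; PG runs at 130.1° with length 25.4, so G = (-16.4, 19.4). ∠PGJ = 56.8° gives GJ at 6.90° from the x-axis; with |GJ| = 12.8, J = (-3.65, 21.0). ∠GJD = 61.7° gives JD at -111° from the x-axis; with |JD| = 20.1, D = (-11.0, 2.25). ∠JDL = 149.4° gives DL at -142° from the x-axis; with |DL| = 12.5, L = (-20.8, -5.44). DL ⟂ LS, so LS runs at 128°; with |LS| = 22.3, S = (-34.6, 12.1). ∠LST = 125.2° gives ST at 73.2° from the x-axis; with |ST| = 17.1, T = (-29.6, 28.5). Then |JT| = |T − J| = 27.0.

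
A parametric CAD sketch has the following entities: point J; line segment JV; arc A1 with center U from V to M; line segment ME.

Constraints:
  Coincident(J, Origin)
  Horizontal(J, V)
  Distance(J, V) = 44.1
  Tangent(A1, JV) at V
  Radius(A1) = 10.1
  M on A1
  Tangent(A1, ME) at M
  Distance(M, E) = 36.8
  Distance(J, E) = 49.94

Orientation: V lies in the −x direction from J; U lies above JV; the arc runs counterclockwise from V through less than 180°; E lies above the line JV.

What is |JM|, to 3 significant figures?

35.1

Checks: |UM| = 10.10 ✓; ∠(UM, ME) = 90.00° ✓; |ME| = 36.80 ✓; |JE| = 49.94 ✓.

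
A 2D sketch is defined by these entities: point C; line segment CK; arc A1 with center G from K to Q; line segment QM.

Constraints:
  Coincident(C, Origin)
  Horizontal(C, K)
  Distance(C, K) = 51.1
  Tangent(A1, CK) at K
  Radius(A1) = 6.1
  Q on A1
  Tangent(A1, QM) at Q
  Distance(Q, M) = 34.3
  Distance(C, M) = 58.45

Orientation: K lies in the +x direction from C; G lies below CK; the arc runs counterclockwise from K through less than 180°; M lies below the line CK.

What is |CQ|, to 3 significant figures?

45.4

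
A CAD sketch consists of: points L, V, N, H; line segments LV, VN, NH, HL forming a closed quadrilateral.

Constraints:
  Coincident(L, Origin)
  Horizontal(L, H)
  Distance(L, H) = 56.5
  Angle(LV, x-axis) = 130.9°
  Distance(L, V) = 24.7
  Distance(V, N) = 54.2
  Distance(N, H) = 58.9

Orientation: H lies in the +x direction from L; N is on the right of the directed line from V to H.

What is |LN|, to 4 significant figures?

31.31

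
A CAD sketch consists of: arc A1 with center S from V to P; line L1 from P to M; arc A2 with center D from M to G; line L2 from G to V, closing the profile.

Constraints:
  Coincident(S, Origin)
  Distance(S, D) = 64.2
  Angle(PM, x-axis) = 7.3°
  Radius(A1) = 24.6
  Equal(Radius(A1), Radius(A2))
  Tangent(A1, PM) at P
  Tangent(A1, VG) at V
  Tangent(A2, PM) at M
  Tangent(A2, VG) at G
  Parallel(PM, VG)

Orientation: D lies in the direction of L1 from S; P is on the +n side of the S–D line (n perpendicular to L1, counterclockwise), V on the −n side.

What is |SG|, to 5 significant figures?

68.752

The slot axis is L1's direction at 7.3°, so u = (cos 7.3°, sin 7.3°) = (0.99189, 0.12706) and n = (−sin 7.3°, cos 7.3°) = (-0.12706, 0.99189). S is at the origin and D lies 64.2 along u from S, so D = 64.2·u = (63.680, 8.1575). Tangency of A1 to both parallel lines with radius 24.6 puts P and V at S ± 24.6·n: P = (-3.1258, 24.401), V = (3.1258, -24.401). Equal radii place M and G the same way about D: M = D + 24.6·n = (60.554, 32.558), G = D − 24.6·n = (66.805, -16.243). Then |SG| = |G − S| = 68.752.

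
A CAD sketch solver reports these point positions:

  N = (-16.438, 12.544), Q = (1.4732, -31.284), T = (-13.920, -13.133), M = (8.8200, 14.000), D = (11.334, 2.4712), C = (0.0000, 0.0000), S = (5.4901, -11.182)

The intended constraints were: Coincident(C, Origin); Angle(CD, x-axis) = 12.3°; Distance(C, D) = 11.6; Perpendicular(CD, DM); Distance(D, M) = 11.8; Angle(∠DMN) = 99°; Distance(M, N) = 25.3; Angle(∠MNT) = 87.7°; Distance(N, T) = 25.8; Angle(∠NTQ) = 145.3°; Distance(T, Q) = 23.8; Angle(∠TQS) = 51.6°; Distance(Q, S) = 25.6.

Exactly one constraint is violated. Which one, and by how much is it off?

Distance(Q, S) = 25.6 — off by 5.10.

C = (0.00, 0.00) ✓; CD at 12.30° ✓; |CD| = 11.60 ✓; ∠(CD, DM) = 90.00° ✓; |DM| = 11.80 ✓; ∠DMN = 99.00° ✓; |MN| = 25.30 ✓; ∠MNT = 87.70° ✓; |NT| = 25.80 ✓; ∠NTQ = 145.3° ✓; |TQ| = 23.80 ✓; ∠TQS = 51.60° ✓; |QS| = 20.50 ✗.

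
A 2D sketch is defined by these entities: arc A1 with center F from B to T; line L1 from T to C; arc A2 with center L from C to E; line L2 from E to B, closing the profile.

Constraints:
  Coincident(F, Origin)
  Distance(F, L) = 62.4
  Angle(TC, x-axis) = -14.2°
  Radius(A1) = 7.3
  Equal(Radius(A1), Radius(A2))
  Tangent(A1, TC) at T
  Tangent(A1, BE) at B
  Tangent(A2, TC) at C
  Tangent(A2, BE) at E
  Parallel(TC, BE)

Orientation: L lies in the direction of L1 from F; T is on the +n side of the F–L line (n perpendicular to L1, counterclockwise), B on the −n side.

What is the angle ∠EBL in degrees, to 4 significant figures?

6.673°

The slot axis is L1's direction at -14.2°, so u = (cos -14.2°, sin -14.2°) = (0.9694, -0.2453) and n = (−sin -14.2°, cos -14.2°) = (0.2453, 0.9694). F is at the origin and L lies 62.4 along u from F, so L = 62.4·u = (60.49, -15.31). Tangency of A1 to both parallel lines with radius 7.3 puts T and B at F ± 7.3·n: T = (1.791, 7.077), B = (-1.791, -7.077). Equal radii place C and E the same way about L: C = L + 7.3·n = (62.28, -8.230), E = L − 7.3·n = (58.70, -22.38). Then cos ∠EBL = BE·BL / (|BE||BL|), giving 6.673°.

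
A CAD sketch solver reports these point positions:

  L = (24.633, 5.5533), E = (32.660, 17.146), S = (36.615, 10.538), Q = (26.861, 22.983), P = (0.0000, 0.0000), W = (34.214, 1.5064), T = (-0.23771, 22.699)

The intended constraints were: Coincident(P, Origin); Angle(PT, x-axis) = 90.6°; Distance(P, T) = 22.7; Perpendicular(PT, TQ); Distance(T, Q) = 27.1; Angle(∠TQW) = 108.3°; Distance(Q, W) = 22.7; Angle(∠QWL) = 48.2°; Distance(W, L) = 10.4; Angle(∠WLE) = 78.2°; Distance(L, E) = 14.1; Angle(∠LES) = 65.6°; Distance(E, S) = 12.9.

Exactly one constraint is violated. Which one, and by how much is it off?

Distance(E, S) = 12.9 — off by 5.20.

P = (0.00, 0.00) ✓; PT at 90.60° ✓; |PT| = 22.70 ✓; ∠(PT, TQ) = 90.00° ✓; |TQ| = 27.10 ✓; ∠TQW = 108.3° ✓; |QW| = 22.70 ✓; ∠QWL = 48.20° ✓; |WL| = 10.40 ✓; ∠WLE = 78.20° ✓; |LE| = 14.10 ✓; ∠LES = 65.60° ✓; |ES| = 7.701 ✗.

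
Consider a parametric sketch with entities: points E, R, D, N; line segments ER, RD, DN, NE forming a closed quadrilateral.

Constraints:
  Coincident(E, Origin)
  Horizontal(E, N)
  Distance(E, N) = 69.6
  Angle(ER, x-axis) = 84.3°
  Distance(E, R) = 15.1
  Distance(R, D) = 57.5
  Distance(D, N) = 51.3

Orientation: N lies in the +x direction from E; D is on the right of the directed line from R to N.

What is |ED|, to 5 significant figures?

46.327

E is at the origin; E and N share the same y with |EN| = 69.6 and N in +x, so N = (69.6, 0). ER runs at 84.3° with |ER| = 15.1, so R = (1.4997, 15.025). D is determined by |RD| = 57.5 and |DN| = 51.3 together: it lies at the intersection of circle(R, 57.5) and circle(N, 51.3). With |RN| = 69.738, the foot of the radical line on RN is 39.705 from R and the perpendicular offset is √(57.5² − 39.705²) = 41.590. Taking the right-of-RN solution: D = (31.312, -34.143).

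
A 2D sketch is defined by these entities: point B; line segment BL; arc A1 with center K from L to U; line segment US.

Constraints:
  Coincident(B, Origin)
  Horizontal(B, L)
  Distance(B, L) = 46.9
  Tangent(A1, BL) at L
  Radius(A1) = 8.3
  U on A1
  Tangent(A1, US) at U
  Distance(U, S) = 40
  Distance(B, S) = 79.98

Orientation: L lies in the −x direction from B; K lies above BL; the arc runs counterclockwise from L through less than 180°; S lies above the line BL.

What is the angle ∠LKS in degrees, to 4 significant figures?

150.8°

B is at the origin; B and L share the same y with |BL| = 46.9 and L on the −x side, so L = (-46.90, 0.000). The tangent condition forces KL to be normal to BL, so K = L + (0, 8.3) = (-46.90, 8.300). Since KU ⟂ US (tangency), |KS| = √(8.3² + 40.0²) = 40.85 regardless of where U sits on A1. So S lies on both circle(B, 79.98) and circle(K, 40.85); the above-BL intersection is S = (-66.81, 43.97). U is the foot of the tangent from S: U = (-40.62, 13.73).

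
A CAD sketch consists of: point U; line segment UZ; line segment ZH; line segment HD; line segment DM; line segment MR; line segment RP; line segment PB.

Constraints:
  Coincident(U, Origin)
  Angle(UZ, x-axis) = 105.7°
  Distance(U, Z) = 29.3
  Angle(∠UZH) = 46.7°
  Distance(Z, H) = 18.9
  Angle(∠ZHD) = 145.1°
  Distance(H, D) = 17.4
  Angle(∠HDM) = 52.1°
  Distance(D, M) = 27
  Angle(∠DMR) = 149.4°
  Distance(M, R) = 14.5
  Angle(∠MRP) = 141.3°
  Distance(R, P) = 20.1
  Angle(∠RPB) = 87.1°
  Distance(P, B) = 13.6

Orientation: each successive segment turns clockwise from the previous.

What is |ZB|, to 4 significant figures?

12.06

U is at the origin; UZ runs at 105.7° with length 29.3, so Z = (-7.929, 28.21). ∠UZH = 46.7° gives ZH at -27.60° from the x-axis; with |ZH| = 18.9, H = (8.821, 19.45). ∠ZHD = 145.1° gives HD at -62.50° from the x-axis; with |HD| = 17.4, D = (16.86, 4.017). ∠HDM = 52.1° gives DM at 169.6° from the x-axis; with |DM| = 27.0, M = (-9.701, 8.891). ∠DMR = 149.4° gives MR at 139.0° from the x-axis; with |MR| = 14.5, R = (-20.64, 18.40). ∠MRP = 141.3° gives RP at 100.3° from the x-axis; with |RP| = 20.1, P = (-24.24, 38.18). ∠RPB = 87.1° gives PB at 7.400° from the x-axis; with |PB| = 13.6, B = (-10.75, 39.93). Then |ZB| = |B − Z| = 12.06.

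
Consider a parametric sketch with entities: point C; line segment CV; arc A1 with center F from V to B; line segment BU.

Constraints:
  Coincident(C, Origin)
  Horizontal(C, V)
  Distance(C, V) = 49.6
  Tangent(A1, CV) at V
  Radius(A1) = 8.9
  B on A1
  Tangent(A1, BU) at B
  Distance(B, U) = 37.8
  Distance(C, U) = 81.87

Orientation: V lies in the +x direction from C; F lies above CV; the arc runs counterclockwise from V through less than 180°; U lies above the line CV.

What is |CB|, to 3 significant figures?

58.3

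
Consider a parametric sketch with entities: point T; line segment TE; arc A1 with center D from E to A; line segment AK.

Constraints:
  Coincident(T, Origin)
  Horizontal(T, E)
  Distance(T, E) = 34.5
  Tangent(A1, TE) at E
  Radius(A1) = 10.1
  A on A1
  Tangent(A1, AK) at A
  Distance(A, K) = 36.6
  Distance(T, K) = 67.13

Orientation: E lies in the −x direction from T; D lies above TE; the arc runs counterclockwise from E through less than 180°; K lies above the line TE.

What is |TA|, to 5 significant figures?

31.423

T is at the origin; T and E share the same y with |TE| = 34.5 and E on the −x side, so E = (-34.500, 0.0000). A1 meets TE tangentially, so DE is at right angles to TE, so D = E + (0, 10.1) = (-34.500, 10.100). Since DA ⟂ AK (tangency), |DK| = √(10.1² + 36.6²) = 37.968 regardless of where A sits on A1. So K lies on both circle(T, 67.13) and circle(D, 37.968); the above-TE intersection is K = (-50.050, 44.738). A is the foot of the tangent from K: A = (-26.718, 16.538).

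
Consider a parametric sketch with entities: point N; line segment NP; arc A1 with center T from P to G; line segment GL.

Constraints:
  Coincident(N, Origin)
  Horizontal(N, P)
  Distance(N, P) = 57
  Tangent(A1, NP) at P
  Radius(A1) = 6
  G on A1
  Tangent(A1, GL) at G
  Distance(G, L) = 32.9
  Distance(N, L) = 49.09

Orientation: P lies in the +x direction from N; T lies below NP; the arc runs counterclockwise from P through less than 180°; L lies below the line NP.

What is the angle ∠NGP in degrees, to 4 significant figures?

144.9°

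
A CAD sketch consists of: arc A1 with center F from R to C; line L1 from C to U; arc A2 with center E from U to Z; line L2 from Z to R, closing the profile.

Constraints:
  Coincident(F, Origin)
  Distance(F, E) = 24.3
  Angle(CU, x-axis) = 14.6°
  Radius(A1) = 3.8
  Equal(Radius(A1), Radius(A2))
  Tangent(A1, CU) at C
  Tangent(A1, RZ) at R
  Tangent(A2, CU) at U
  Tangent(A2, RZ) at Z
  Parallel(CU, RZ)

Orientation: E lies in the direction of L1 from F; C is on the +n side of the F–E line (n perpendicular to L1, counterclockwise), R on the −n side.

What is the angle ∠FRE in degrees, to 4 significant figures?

81.11°

The slot axis is L1's direction at 14.6°, so u = (cos 14.6°, sin 14.6°) = (0.9677, 0.2521) and n = (−sin 14.6°, cos 14.6°) = (-0.2521, 0.9677). F is at the origin and E lies 24.3 along u from F, so E = 24.3·u = (23.52, 6.125). Tangency of A1 to both parallel lines with radius 3.8 puts C and R at F ± 3.8·n: C = (-0.9579, 3.677), R = (0.9579, -3.677). Then cos ∠FRE = RF·RE / (|RF||RE|), giving 81.11°.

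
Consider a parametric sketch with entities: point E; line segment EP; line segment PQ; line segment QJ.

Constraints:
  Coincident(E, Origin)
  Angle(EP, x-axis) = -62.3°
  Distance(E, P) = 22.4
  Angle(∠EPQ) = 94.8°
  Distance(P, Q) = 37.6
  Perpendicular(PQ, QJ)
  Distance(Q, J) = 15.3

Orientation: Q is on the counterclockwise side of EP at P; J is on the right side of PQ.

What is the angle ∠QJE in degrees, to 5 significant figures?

46.377°

E is at the origin; EP runs at -62.3° with length 22.4, so P = 22.4·(cos -62.3°, sin -62.3°) = (10.412, -19.833). ∠EPQ = 94.8°, so PQ runs at -62.3° + (180° − 94.8°) = 22.900° from the x-axis; with |PQ| = 37.6, Q = P + 37.6·(cos 22.900°, sin 22.900°) = (45.049, -5.2018). The perpendicularity gives QJ at right angles to PQ; with |QJ| = 15.3 on the right of PQ, J = Q + 15.3·(0.38912, -0.92119) = (51.003, -19.296). Then cos ∠QJE = JQ·JE / (|JQ||JE|), giving 46.377°.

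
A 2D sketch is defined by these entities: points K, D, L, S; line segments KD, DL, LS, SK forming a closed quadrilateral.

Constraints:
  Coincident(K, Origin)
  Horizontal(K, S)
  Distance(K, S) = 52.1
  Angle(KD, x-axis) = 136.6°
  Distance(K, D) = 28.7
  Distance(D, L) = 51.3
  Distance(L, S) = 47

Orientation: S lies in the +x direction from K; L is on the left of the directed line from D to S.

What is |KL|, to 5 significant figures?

47.509

Checks: |DL| = 51.30 ✓; |LS| = 47.00 ✓.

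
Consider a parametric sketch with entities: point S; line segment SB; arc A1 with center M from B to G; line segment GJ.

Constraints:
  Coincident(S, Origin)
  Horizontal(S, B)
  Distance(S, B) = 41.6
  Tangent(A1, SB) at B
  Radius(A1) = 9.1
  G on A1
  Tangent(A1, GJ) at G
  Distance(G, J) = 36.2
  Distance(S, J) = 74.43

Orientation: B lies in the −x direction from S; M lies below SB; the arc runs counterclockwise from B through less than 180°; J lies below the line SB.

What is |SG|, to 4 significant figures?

50.45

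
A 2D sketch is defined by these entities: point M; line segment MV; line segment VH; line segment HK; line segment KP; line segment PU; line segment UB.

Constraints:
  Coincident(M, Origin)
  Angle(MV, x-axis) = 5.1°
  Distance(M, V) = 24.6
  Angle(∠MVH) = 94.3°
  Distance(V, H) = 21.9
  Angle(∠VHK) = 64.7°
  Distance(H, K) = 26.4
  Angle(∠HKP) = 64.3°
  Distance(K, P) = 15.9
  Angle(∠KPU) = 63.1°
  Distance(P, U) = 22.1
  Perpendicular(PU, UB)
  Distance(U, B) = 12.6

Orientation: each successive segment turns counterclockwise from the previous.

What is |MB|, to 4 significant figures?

27.23

M is at the origin; MV runs at 5.1° with length 24.6, so V = (24.50, 2.187). ∠MVH = 94.3° gives VH at 90.80° from the x-axis; with |VH| = 21.9, H = (24.20, 24.08). ∠VHK = 64.7° gives HK at -153.9° from the x-axis; with |HK| = 26.4, K = (0.4889, 12.47). ∠HKP = 64.3° gives KP at -38.20° from the x-axis; with |KP| = 15.9, P = (12.98, 2.638). ∠KPU = 63.1° gives PU at 78.70° from the x-axis; with |PU| = 22.1, U = (17.31, 24.31). The perpendicularity gives UB at right angles to PU, so UB runs at 168.7°; with |UB| = 12.6, B = (4.959, 26.78). Then |MB| = |B − M| = 27.23.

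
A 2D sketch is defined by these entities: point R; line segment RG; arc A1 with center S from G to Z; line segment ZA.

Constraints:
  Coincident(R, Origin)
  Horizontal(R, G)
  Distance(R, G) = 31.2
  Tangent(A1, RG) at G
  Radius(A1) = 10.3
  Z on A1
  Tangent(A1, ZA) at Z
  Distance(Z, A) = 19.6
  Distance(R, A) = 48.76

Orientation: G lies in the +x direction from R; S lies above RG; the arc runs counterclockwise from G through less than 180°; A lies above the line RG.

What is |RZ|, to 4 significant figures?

43.11

R is at the origin; RG is horizontal with |RG| = 31.2 and G on the +x side, so G = (31.20, 0.000). Tangency of A1 to RG means the radius SG is perpendicular to RG, so S = G + (0, 10.3) = (31.20, 10.30). Since SZ ⟂ ZA (tangency), |SA| = √(10.3² + 19.6²) = 22.14 regardless of where Z sits on A1. So A lies on both circle(R, 48.76) and circle(S, 22.14); the above-RG intersection is A = (37.10, 31.64). Z is the foot of the tangent from A: Z = (41.26, 12.49).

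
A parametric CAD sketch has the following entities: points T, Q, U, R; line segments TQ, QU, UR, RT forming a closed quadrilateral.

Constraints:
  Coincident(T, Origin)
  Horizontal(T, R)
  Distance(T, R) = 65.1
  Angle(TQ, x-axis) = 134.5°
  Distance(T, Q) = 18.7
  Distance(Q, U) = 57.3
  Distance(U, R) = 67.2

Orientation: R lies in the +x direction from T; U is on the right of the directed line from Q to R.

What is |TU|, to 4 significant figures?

40.30

T is at the origin; T and R share the same y with |TR| = 65.1 and R in +x, so R = (65.1, 0). TQ runs at 134.5° with |TQ| = 18.7, so Q = (-13.11, 13.34). U is determined by |QU| = 57.3 and |UR| = 67.2 together: it lies at the intersection of circle(Q, 57.3) and circle(R, 67.2). With |QR| = 79.34, the foot of the radical line on QR is 31.90 from Q and the perpendicular offset is √(57.3² − 31.90²) = 47.60. Taking the right-of-QR solution: U = (10.34, -38.95).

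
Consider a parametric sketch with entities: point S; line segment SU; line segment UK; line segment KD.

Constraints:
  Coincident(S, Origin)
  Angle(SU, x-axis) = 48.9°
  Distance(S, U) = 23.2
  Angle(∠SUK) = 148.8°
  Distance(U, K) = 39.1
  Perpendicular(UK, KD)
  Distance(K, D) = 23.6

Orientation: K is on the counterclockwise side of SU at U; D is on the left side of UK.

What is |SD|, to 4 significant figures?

60.07

S is at the origin; SU runs at 48.9° with length 23.2, so U = 23.2·(cos 48.9°, sin 48.9°) = (15.25, 17.48). ∠SUK = 148.8°, so UK runs at 48.9° + (180° − 148.8°) = 80.10° from the x-axis; with |UK| = 39.1, K = U + 39.1·(cos 80.10°, sin 80.10°) = (21.97, 56.00). UK ⟂ KD; with |KD| = 23.6 on the left of UK, D = K + 23.6·(-0.9851, 0.1719) = (-1.275, 60.06). Then |SD| = |D − S| = 60.07.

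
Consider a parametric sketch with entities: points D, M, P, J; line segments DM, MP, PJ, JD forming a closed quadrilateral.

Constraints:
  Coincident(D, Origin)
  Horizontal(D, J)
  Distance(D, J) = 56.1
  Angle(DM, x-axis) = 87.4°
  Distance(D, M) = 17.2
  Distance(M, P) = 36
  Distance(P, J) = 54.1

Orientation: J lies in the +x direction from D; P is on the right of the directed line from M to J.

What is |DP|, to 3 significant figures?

19.3

Checks: |MP| = 36.00 ✓; |PJ| = 54.10 ✓.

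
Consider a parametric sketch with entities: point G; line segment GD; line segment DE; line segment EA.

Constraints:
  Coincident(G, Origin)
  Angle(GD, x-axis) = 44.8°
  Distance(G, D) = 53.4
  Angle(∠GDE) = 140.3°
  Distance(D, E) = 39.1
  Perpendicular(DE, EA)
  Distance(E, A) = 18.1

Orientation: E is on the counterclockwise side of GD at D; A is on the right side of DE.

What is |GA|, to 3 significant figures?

95.7

G is at the origin; GD runs at 44.8° with length 53.4, so D = 53.4·(cos 44.8°, sin 44.8°) = (37.9, 37.6). ∠GDE = 140.3°, so DE runs at 44.8° + (180° − 140.3°) = 84.5° from the x-axis; with |DE| = 39.1, E = D + 39.1·(cos 84.5°, sin 84.5°) = (41.6, 76.5). DE ⟂ EA; with |EA| = 18.1 on the right of DE, A = E + 18.1·(0.995, -0.0958) = (59.7, 74.8). Then |GA| = |A − G| = 95.7.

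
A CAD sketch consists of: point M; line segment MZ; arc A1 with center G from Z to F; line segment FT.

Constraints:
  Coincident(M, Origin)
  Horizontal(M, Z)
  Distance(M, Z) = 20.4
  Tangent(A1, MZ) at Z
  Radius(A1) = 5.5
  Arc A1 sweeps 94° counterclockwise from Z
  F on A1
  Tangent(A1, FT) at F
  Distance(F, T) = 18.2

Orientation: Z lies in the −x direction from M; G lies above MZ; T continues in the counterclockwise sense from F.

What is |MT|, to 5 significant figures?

28.979

M is at the origin; MZ is horizontal with |MZ| = 20.4 and Z on the −x side, so Z = (-20.400, 0.0000). Tangency of A1 to MZ means the radius GZ is perpendicular to MZ, so G = Z + (0, 5.5) = (-20.400, 5.5000). On A1, Z sits at bearing -90° from G; a 94° counterclockwise sweep puts F at bearing 4°, so F = G + 5.5·(cos 4°, sin 4°) = (-14.913, 5.8837). Since A1 is tangent to FT there, GF ⟂ FT, so FT runs along (−sin 4°, cos 4°); with |FT| = 18.2, T = (-16.183, 24.039). Then |MT| = |T − M| = 28.979.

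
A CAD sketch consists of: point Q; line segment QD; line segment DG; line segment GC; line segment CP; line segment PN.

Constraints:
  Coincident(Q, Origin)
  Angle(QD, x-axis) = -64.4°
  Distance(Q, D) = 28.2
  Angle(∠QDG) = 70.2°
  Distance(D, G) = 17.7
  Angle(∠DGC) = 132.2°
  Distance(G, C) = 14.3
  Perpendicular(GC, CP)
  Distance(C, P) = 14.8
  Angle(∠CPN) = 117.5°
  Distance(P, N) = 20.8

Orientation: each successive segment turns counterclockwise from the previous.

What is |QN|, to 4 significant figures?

18.34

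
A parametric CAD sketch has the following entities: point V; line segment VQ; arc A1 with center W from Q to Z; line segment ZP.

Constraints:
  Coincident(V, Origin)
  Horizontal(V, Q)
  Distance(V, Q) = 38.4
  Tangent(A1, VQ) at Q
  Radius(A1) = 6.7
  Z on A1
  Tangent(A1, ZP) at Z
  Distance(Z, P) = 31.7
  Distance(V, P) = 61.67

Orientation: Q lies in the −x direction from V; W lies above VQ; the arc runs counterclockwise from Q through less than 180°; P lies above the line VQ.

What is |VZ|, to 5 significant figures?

34.223

Checks: |WZ| = 6.700 ✓; ∠(WZ, ZP) = 90.00° ✓; |ZP| = 31.70 ✓; |VP| = 61.67 ✓.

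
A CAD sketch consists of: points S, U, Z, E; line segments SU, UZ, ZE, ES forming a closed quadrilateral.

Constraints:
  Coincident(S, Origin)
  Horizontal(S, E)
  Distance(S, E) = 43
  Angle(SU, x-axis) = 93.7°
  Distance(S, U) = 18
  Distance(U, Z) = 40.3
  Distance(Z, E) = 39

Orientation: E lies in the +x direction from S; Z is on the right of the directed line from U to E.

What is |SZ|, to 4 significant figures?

23.04

Checks: |UZ| = 40.30 ✓; |ZE| = 39.00 ✓.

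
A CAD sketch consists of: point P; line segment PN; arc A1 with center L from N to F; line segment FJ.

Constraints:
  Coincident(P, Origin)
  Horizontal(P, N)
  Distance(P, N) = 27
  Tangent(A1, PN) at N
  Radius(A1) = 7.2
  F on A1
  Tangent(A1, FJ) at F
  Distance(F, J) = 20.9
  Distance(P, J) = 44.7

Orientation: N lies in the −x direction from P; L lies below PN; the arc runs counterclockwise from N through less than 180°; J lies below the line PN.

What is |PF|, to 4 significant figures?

34.89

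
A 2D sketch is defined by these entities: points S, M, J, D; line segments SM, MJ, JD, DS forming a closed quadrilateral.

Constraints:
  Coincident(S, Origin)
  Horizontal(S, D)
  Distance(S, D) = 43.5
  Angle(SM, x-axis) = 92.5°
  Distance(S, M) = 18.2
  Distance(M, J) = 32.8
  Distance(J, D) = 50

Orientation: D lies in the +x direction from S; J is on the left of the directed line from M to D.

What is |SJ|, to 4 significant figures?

48.06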